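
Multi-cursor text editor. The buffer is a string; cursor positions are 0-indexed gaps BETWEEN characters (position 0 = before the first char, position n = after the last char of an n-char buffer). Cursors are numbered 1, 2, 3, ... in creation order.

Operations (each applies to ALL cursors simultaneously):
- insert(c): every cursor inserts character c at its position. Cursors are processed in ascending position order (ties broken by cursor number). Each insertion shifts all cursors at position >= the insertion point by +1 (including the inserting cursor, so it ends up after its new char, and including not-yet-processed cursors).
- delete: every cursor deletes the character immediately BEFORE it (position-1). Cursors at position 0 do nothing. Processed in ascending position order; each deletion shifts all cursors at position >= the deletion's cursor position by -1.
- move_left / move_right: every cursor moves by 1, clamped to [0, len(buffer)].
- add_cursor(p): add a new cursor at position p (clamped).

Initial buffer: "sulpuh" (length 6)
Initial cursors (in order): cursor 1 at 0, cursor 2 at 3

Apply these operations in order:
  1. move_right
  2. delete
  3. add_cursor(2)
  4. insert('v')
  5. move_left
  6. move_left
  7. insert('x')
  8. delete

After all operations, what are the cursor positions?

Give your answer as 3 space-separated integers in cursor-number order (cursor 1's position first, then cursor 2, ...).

After op 1 (move_right): buffer="sulpuh" (len 6), cursors c1@1 c2@4, authorship ......
After op 2 (delete): buffer="uluh" (len 4), cursors c1@0 c2@2, authorship ....
After op 3 (add_cursor(2)): buffer="uluh" (len 4), cursors c1@0 c2@2 c3@2, authorship ....
After op 4 (insert('v')): buffer="vulvvuh" (len 7), cursors c1@1 c2@5 c3@5, authorship 1..23..
After op 5 (move_left): buffer="vulvvuh" (len 7), cursors c1@0 c2@4 c3@4, authorship 1..23..
After op 6 (move_left): buffer="vulvvuh" (len 7), cursors c1@0 c2@3 c3@3, authorship 1..23..
After op 7 (insert('x')): buffer="xvulxxvvuh" (len 10), cursors c1@1 c2@6 c3@6, authorship 11..2323..
After op 8 (delete): buffer="vulvvuh" (len 7), cursors c1@0 c2@3 c3@3, authorship 1..23..

Answer: 0 3 3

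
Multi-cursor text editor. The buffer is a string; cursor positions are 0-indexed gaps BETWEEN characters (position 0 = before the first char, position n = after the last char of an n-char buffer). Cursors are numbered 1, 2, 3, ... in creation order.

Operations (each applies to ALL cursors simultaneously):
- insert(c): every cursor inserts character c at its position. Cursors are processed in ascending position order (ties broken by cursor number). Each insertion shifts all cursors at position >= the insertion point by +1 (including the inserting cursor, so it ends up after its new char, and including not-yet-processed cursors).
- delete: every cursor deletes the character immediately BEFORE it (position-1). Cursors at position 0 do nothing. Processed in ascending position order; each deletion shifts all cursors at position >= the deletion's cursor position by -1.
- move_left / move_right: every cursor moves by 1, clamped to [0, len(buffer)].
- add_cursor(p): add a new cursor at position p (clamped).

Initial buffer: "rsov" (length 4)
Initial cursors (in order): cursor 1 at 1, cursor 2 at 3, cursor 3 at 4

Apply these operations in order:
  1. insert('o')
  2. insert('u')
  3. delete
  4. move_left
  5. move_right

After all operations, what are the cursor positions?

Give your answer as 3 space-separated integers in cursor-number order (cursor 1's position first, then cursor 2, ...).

Answer: 2 5 7

Derivation:
After op 1 (insert('o')): buffer="rosoovo" (len 7), cursors c1@2 c2@5 c3@7, authorship .1..2.3
After op 2 (insert('u')): buffer="rousoouvou" (len 10), cursors c1@3 c2@7 c3@10, authorship .11..22.33
After op 3 (delete): buffer="rosoovo" (len 7), cursors c1@2 c2@5 c3@7, authorship .1..2.3
After op 4 (move_left): buffer="rosoovo" (len 7), cursors c1@1 c2@4 c3@6, authorship .1..2.3
After op 5 (move_right): buffer="rosoovo" (len 7), cursors c1@2 c2@5 c3@7, authorship .1..2.3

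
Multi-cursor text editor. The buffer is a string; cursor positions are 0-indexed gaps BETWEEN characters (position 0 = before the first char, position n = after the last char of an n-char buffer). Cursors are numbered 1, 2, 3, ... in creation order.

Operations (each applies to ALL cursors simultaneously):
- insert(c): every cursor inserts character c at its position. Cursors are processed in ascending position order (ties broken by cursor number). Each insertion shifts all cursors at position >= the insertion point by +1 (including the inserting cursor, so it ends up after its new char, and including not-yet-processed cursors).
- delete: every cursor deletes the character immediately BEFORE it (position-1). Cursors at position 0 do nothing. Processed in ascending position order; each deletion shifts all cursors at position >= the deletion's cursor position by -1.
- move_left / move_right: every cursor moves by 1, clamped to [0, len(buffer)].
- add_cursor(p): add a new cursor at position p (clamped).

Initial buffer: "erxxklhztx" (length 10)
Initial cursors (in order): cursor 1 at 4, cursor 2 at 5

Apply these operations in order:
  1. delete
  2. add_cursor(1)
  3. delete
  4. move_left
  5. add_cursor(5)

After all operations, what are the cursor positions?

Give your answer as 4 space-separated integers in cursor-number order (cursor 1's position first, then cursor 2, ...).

After op 1 (delete): buffer="erxlhztx" (len 8), cursors c1@3 c2@3, authorship ........
After op 2 (add_cursor(1)): buffer="erxlhztx" (len 8), cursors c3@1 c1@3 c2@3, authorship ........
After op 3 (delete): buffer="lhztx" (len 5), cursors c1@0 c2@0 c3@0, authorship .....
After op 4 (move_left): buffer="lhztx" (len 5), cursors c1@0 c2@0 c3@0, authorship .....
After op 5 (add_cursor(5)): buffer="lhztx" (len 5), cursors c1@0 c2@0 c3@0 c4@5, authorship .....

Answer: 0 0 0 5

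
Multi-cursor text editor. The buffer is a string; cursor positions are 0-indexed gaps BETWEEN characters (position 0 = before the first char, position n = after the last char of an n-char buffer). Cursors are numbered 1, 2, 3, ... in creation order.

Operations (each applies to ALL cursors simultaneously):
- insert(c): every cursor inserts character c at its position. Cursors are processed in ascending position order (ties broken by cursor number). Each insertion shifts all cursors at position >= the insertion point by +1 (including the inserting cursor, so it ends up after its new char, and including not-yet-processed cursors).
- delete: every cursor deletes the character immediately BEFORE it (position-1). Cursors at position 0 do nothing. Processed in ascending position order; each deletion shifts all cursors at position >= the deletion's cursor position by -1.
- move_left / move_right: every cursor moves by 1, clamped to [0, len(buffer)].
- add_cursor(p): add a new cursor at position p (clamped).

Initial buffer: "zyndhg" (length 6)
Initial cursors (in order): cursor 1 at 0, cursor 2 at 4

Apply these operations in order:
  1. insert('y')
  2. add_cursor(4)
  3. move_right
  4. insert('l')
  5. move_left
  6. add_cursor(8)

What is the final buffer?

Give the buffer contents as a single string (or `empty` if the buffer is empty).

After op 1 (insert('y')): buffer="yzyndyhg" (len 8), cursors c1@1 c2@6, authorship 1....2..
After op 2 (add_cursor(4)): buffer="yzyndyhg" (len 8), cursors c1@1 c3@4 c2@6, authorship 1....2..
After op 3 (move_right): buffer="yzyndyhg" (len 8), cursors c1@2 c3@5 c2@7, authorship 1....2..
After op 4 (insert('l')): buffer="yzlyndlyhlg" (len 11), cursors c1@3 c3@7 c2@10, authorship 1.1...32.2.
After op 5 (move_left): buffer="yzlyndlyhlg" (len 11), cursors c1@2 c3@6 c2@9, authorship 1.1...32.2.
After op 6 (add_cursor(8)): buffer="yzlyndlyhlg" (len 11), cursors c1@2 c3@6 c4@8 c2@9, authorship 1.1...32.2.

Answer: yzlyndlyhlg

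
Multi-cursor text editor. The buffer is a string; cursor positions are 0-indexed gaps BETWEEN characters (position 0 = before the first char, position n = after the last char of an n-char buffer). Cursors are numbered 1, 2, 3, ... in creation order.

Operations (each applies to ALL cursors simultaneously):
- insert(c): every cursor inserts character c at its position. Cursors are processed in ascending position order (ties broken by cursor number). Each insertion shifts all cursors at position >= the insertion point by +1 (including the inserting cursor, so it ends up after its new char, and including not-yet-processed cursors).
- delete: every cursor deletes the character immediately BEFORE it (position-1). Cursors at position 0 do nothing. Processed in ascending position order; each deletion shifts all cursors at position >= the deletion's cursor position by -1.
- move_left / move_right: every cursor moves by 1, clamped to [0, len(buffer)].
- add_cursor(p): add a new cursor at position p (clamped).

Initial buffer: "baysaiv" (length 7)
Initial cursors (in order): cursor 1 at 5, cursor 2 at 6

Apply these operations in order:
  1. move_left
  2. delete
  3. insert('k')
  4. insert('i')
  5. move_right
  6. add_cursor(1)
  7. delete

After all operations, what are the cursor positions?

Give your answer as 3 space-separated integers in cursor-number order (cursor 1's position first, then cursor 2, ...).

Answer: 5 5 0

Derivation:
After op 1 (move_left): buffer="baysaiv" (len 7), cursors c1@4 c2@5, authorship .......
After op 2 (delete): buffer="bayiv" (len 5), cursors c1@3 c2@3, authorship .....
After op 3 (insert('k')): buffer="baykkiv" (len 7), cursors c1@5 c2@5, authorship ...12..
After op 4 (insert('i')): buffer="baykkiiiv" (len 9), cursors c1@7 c2@7, authorship ...1212..
After op 5 (move_right): buffer="baykkiiiv" (len 9), cursors c1@8 c2@8, authorship ...1212..
After op 6 (add_cursor(1)): buffer="baykkiiiv" (len 9), cursors c3@1 c1@8 c2@8, authorship ...1212..
After op 7 (delete): buffer="aykkiv" (len 6), cursors c3@0 c1@5 c2@5, authorship ..121.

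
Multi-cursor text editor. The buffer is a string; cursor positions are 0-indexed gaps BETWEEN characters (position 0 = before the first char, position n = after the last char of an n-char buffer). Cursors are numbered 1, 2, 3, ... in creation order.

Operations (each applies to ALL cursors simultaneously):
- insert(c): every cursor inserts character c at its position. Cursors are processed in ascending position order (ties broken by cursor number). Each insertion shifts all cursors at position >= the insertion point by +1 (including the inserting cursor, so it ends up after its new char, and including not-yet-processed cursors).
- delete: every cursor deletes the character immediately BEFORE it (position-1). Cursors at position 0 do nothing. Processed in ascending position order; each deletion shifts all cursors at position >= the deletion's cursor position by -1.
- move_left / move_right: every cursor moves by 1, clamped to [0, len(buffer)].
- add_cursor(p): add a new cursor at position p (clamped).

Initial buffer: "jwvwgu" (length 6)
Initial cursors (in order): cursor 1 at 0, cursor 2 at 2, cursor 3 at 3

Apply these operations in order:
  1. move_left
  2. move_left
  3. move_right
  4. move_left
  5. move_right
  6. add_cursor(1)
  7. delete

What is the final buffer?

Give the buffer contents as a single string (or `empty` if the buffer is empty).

Answer: vwgu

Derivation:
After op 1 (move_left): buffer="jwvwgu" (len 6), cursors c1@0 c2@1 c3@2, authorship ......
After op 2 (move_left): buffer="jwvwgu" (len 6), cursors c1@0 c2@0 c3@1, authorship ......
After op 3 (move_right): buffer="jwvwgu" (len 6), cursors c1@1 c2@1 c3@2, authorship ......
After op 4 (move_left): buffer="jwvwgu" (len 6), cursors c1@0 c2@0 c3@1, authorship ......
After op 5 (move_right): buffer="jwvwgu" (len 6), cursors c1@1 c2@1 c3@2, authorship ......
After op 6 (add_cursor(1)): buffer="jwvwgu" (len 6), cursors c1@1 c2@1 c4@1 c3@2, authorship ......
After op 7 (delete): buffer="vwgu" (len 4), cursors c1@0 c2@0 c3@0 c4@0, authorship ....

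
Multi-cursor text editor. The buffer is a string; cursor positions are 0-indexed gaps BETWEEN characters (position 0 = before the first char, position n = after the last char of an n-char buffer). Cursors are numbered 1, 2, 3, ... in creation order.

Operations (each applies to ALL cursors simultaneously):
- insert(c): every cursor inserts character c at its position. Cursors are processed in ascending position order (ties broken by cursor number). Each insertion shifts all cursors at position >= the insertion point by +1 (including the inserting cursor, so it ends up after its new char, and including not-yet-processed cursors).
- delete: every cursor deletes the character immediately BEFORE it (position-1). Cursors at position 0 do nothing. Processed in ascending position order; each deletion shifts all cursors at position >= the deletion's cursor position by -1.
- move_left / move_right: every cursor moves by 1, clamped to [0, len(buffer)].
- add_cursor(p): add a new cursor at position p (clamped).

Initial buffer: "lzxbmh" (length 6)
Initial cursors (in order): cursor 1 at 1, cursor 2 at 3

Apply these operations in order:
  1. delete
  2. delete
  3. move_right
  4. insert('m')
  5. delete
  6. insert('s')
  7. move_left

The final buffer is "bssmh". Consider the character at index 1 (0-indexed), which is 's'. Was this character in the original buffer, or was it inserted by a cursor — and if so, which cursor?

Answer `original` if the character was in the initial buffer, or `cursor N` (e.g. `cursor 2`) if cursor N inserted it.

Answer: cursor 1

Derivation:
After op 1 (delete): buffer="zbmh" (len 4), cursors c1@0 c2@1, authorship ....
After op 2 (delete): buffer="bmh" (len 3), cursors c1@0 c2@0, authorship ...
After op 3 (move_right): buffer="bmh" (len 3), cursors c1@1 c2@1, authorship ...
After op 4 (insert('m')): buffer="bmmmh" (len 5), cursors c1@3 c2@3, authorship .12..
After op 5 (delete): buffer="bmh" (len 3), cursors c1@1 c2@1, authorship ...
After op 6 (insert('s')): buffer="bssmh" (len 5), cursors c1@3 c2@3, authorship .12..
After op 7 (move_left): buffer="bssmh" (len 5), cursors c1@2 c2@2, authorship .12..
Authorship (.=original, N=cursor N): . 1 2 . .
Index 1: author = 1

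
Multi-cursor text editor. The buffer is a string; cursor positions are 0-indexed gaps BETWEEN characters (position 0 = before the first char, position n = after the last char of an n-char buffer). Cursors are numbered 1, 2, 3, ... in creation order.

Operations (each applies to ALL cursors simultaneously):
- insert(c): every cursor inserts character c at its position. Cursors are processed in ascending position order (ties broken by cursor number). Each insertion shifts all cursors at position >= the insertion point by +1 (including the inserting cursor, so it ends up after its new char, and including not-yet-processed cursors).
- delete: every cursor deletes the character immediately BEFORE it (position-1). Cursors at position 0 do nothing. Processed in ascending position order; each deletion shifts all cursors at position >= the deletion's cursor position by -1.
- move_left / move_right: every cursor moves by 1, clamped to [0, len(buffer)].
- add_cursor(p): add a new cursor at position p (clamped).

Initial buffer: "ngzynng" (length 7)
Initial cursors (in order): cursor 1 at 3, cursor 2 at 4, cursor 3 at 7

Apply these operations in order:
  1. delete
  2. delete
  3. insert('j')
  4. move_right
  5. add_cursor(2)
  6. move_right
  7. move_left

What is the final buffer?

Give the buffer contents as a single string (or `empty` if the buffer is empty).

Answer: jjnj

Derivation:
After op 1 (delete): buffer="ngnn" (len 4), cursors c1@2 c2@2 c3@4, authorship ....
After op 2 (delete): buffer="n" (len 1), cursors c1@0 c2@0 c3@1, authorship .
After op 3 (insert('j')): buffer="jjnj" (len 4), cursors c1@2 c2@2 c3@4, authorship 12.3
After op 4 (move_right): buffer="jjnj" (len 4), cursors c1@3 c2@3 c3@4, authorship 12.3
After op 5 (add_cursor(2)): buffer="jjnj" (len 4), cursors c4@2 c1@3 c2@3 c3@4, authorship 12.3
After op 6 (move_right): buffer="jjnj" (len 4), cursors c4@3 c1@4 c2@4 c3@4, authorship 12.3
After op 7 (move_left): buffer="jjnj" (len 4), cursors c4@2 c1@3 c2@3 c3@3, authorship 12.3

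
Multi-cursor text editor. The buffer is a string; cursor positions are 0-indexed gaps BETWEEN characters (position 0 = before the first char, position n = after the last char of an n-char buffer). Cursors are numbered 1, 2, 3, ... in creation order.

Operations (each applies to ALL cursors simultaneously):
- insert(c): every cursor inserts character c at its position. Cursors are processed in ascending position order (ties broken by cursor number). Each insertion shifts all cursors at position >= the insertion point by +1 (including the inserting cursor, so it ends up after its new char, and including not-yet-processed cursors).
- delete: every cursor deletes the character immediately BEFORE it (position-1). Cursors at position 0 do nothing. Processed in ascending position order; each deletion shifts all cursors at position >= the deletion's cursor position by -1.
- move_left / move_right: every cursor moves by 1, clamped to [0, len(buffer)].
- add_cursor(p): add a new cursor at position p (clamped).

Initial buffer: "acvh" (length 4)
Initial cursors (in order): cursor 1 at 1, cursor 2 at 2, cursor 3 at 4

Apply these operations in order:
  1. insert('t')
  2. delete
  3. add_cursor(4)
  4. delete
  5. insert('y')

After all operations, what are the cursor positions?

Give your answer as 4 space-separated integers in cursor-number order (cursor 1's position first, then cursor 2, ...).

Answer: 4 4 4 4

Derivation:
After op 1 (insert('t')): buffer="atctvht" (len 7), cursors c1@2 c2@4 c3@7, authorship .1.2..3
After op 2 (delete): buffer="acvh" (len 4), cursors c1@1 c2@2 c3@4, authorship ....
After op 3 (add_cursor(4)): buffer="acvh" (len 4), cursors c1@1 c2@2 c3@4 c4@4, authorship ....
After op 4 (delete): buffer="" (len 0), cursors c1@0 c2@0 c3@0 c4@0, authorship 
After op 5 (insert('y')): buffer="yyyy" (len 4), cursors c1@4 c2@4 c3@4 c4@4, authorship 1234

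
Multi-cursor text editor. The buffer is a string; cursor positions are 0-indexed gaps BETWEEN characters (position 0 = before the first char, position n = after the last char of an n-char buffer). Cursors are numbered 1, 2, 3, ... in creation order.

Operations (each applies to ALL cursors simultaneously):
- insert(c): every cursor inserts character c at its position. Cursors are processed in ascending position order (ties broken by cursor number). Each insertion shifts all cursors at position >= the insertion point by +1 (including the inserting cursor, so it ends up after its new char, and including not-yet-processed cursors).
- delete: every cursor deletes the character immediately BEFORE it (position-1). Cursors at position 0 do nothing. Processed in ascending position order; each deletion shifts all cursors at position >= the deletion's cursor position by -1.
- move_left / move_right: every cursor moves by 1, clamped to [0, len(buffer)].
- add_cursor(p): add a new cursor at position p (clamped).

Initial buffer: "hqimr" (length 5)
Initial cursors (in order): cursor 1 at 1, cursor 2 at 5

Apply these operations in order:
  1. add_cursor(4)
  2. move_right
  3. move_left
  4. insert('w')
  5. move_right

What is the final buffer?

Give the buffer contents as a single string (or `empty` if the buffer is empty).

Answer: hwqimwwr

Derivation:
After op 1 (add_cursor(4)): buffer="hqimr" (len 5), cursors c1@1 c3@4 c2@5, authorship .....
After op 2 (move_right): buffer="hqimr" (len 5), cursors c1@2 c2@5 c3@5, authorship .....
After op 3 (move_left): buffer="hqimr" (len 5), cursors c1@1 c2@4 c3@4, authorship .....
After op 4 (insert('w')): buffer="hwqimwwr" (len 8), cursors c1@2 c2@7 c3@7, authorship .1...23.
After op 5 (move_right): buffer="hwqimwwr" (len 8), cursors c1@3 c2@8 c3@8, authorship .1...23.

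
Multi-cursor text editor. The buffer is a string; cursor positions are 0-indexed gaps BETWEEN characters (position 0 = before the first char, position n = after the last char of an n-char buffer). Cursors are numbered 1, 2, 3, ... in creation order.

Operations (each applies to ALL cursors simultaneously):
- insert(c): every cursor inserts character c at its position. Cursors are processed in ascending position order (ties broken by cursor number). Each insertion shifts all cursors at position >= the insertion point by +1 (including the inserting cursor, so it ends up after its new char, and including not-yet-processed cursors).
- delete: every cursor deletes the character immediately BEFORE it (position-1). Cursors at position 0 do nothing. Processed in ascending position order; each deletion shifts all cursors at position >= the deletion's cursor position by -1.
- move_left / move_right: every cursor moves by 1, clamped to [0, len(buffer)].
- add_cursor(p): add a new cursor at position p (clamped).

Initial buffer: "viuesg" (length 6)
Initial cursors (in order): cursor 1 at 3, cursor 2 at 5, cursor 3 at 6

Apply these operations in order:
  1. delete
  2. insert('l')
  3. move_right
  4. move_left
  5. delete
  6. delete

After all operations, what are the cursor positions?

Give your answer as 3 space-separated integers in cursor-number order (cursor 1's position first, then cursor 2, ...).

After op 1 (delete): buffer="vie" (len 3), cursors c1@2 c2@3 c3@3, authorship ...
After op 2 (insert('l')): buffer="vilell" (len 6), cursors c1@3 c2@6 c3@6, authorship ..1.23
After op 3 (move_right): buffer="vilell" (len 6), cursors c1@4 c2@6 c3@6, authorship ..1.23
After op 4 (move_left): buffer="vilell" (len 6), cursors c1@3 c2@5 c3@5, authorship ..1.23
After op 5 (delete): buffer="vil" (len 3), cursors c1@2 c2@2 c3@2, authorship ..3
After op 6 (delete): buffer="l" (len 1), cursors c1@0 c2@0 c3@0, authorship 3

Answer: 0 0 0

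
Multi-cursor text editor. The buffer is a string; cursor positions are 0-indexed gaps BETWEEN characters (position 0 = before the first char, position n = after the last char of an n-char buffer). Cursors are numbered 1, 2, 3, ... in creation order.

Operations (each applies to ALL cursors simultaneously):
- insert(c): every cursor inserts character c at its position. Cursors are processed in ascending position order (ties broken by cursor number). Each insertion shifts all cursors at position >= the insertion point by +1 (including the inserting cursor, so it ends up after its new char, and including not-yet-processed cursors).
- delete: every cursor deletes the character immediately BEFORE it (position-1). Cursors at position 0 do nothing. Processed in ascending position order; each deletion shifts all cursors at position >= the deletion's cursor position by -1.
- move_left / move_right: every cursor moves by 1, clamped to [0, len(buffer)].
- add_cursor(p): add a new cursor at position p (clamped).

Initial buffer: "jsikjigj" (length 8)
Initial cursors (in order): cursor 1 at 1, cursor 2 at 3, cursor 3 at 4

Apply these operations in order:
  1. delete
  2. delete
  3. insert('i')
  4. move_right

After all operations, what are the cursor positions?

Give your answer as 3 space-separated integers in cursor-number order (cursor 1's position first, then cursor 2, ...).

After op 1 (delete): buffer="sjigj" (len 5), cursors c1@0 c2@1 c3@1, authorship .....
After op 2 (delete): buffer="jigj" (len 4), cursors c1@0 c2@0 c3@0, authorship ....
After op 3 (insert('i')): buffer="iiijigj" (len 7), cursors c1@3 c2@3 c3@3, authorship 123....
After op 4 (move_right): buffer="iiijigj" (len 7), cursors c1@4 c2@4 c3@4, authorship 123....

Answer: 4 4 4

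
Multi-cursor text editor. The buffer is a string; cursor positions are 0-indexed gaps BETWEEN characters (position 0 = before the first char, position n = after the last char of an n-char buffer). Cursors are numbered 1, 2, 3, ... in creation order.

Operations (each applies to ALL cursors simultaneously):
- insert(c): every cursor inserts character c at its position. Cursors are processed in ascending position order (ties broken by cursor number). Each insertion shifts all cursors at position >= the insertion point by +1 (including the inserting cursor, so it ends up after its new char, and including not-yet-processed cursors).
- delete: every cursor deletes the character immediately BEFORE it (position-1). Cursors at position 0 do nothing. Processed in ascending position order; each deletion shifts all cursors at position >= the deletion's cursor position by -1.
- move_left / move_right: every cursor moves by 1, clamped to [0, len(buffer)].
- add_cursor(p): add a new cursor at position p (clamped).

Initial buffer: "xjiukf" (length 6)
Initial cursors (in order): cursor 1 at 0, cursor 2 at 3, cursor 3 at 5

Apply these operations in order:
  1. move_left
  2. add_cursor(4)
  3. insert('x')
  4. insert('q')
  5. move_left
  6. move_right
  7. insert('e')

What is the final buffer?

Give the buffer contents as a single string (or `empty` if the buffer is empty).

After op 1 (move_left): buffer="xjiukf" (len 6), cursors c1@0 c2@2 c3@4, authorship ......
After op 2 (add_cursor(4)): buffer="xjiukf" (len 6), cursors c1@0 c2@2 c3@4 c4@4, authorship ......
After op 3 (insert('x')): buffer="xxjxiuxxkf" (len 10), cursors c1@1 c2@4 c3@8 c4@8, authorship 1..2..34..
After op 4 (insert('q')): buffer="xqxjxqiuxxqqkf" (len 14), cursors c1@2 c2@6 c3@12 c4@12, authorship 11..22..3434..
After op 5 (move_left): buffer="xqxjxqiuxxqqkf" (len 14), cursors c1@1 c2@5 c3@11 c4@11, authorship 11..22..3434..
After op 6 (move_right): buffer="xqxjxqiuxxqqkf" (len 14), cursors c1@2 c2@6 c3@12 c4@12, authorship 11..22..3434..
After op 7 (insert('e')): buffer="xqexjxqeiuxxqqeekf" (len 18), cursors c1@3 c2@8 c3@16 c4@16, authorship 111..222..343434..

Answer: xqexjxqeiuxxqqeekf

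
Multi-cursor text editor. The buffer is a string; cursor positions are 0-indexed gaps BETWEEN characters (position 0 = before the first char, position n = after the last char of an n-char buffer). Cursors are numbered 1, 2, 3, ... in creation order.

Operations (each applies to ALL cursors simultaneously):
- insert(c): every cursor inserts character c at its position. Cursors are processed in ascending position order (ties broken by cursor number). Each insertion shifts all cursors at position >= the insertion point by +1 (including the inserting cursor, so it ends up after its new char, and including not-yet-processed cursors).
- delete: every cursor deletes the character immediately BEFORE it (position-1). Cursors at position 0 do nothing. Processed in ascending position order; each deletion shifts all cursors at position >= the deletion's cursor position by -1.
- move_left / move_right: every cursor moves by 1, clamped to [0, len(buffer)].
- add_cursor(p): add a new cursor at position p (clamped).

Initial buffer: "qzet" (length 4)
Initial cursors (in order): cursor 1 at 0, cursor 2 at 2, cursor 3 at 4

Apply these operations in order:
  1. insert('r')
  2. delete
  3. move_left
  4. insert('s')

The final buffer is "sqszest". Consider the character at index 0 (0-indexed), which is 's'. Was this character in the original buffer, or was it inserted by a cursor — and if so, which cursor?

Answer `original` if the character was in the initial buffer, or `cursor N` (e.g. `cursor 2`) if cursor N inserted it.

After op 1 (insert('r')): buffer="rqzretr" (len 7), cursors c1@1 c2@4 c3@7, authorship 1..2..3
After op 2 (delete): buffer="qzet" (len 4), cursors c1@0 c2@2 c3@4, authorship ....
After op 3 (move_left): buffer="qzet" (len 4), cursors c1@0 c2@1 c3@3, authorship ....
After op 4 (insert('s')): buffer="sqszest" (len 7), cursors c1@1 c2@3 c3@6, authorship 1.2..3.
Authorship (.=original, N=cursor N): 1 . 2 . . 3 .
Index 0: author = 1

Answer: cursor 1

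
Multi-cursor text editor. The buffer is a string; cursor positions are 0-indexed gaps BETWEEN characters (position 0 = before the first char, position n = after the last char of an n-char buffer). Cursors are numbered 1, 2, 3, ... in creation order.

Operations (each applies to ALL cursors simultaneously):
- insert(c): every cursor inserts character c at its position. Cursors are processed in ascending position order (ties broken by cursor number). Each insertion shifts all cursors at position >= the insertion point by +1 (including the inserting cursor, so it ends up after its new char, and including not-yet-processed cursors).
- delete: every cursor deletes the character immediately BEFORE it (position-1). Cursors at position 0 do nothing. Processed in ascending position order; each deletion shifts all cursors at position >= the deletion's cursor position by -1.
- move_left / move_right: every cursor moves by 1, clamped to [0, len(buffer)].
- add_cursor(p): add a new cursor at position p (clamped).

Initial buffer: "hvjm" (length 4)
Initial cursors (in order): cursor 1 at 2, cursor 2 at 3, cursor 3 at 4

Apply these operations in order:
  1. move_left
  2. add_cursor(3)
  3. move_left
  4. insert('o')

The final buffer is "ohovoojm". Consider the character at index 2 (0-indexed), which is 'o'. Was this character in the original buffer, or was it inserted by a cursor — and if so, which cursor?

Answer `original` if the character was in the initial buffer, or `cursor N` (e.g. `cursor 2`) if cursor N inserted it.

After op 1 (move_left): buffer="hvjm" (len 4), cursors c1@1 c2@2 c3@3, authorship ....
After op 2 (add_cursor(3)): buffer="hvjm" (len 4), cursors c1@1 c2@2 c3@3 c4@3, authorship ....
After op 3 (move_left): buffer="hvjm" (len 4), cursors c1@0 c2@1 c3@2 c4@2, authorship ....
After op 4 (insert('o')): buffer="ohovoojm" (len 8), cursors c1@1 c2@3 c3@6 c4@6, authorship 1.2.34..
Authorship (.=original, N=cursor N): 1 . 2 . 3 4 . .
Index 2: author = 2

Answer: cursor 2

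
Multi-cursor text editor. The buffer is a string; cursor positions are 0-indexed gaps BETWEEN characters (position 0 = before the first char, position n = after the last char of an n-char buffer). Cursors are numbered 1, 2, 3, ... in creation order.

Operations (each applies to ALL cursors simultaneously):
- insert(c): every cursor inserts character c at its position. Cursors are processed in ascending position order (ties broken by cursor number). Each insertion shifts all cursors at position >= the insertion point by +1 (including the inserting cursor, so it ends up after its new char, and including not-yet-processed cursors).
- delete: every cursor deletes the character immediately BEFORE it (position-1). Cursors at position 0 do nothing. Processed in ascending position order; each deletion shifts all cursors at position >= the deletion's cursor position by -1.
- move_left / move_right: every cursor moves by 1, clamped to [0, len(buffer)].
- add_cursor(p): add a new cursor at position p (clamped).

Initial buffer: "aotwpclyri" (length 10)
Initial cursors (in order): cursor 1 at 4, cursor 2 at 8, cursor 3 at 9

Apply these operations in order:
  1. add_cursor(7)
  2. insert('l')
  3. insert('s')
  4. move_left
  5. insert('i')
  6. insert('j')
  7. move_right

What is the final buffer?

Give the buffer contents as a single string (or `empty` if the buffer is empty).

After op 1 (add_cursor(7)): buffer="aotwpclyri" (len 10), cursors c1@4 c4@7 c2@8 c3@9, authorship ..........
After op 2 (insert('l')): buffer="aotwlpcllylrli" (len 14), cursors c1@5 c4@9 c2@11 c3@13, authorship ....1...4.2.3.
After op 3 (insert('s')): buffer="aotwlspcllsylsrlsi" (len 18), cursors c1@6 c4@11 c2@14 c3@17, authorship ....11...44.22.33.
After op 4 (move_left): buffer="aotwlspcllsylsrlsi" (len 18), cursors c1@5 c4@10 c2@13 c3@16, authorship ....11...44.22.33.
After op 5 (insert('i')): buffer="aotwlispcllisylisrlisi" (len 22), cursors c1@6 c4@12 c2@16 c3@20, authorship ....111...444.222.333.
After op 6 (insert('j')): buffer="aotwlijspcllijsylijsrlijsi" (len 26), cursors c1@7 c4@14 c2@19 c3@24, authorship ....1111...4444.2222.3333.
After op 7 (move_right): buffer="aotwlijspcllijsylijsrlijsi" (len 26), cursors c1@8 c4@15 c2@20 c3@25, authorship ....1111...4444.2222.3333.

Answer: aotwlijspcllijsylijsrlijsi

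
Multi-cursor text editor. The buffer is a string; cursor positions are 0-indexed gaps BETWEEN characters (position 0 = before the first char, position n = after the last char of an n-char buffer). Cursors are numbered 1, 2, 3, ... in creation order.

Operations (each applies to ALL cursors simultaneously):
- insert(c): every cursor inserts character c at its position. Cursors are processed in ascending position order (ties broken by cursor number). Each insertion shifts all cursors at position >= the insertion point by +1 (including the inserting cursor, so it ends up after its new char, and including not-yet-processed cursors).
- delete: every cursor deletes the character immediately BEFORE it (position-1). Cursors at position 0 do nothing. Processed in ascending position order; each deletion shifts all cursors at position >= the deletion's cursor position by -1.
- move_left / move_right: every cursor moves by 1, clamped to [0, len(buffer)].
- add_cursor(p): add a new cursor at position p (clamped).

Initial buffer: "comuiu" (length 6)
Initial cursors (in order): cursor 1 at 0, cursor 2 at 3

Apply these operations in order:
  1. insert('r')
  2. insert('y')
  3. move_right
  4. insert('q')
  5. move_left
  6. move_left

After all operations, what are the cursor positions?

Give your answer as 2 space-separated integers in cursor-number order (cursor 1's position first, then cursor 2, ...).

Answer: 2 8

Derivation:
After op 1 (insert('r')): buffer="rcomruiu" (len 8), cursors c1@1 c2@5, authorship 1...2...
After op 2 (insert('y')): buffer="rycomryuiu" (len 10), cursors c1@2 c2@7, authorship 11...22...
After op 3 (move_right): buffer="rycomryuiu" (len 10), cursors c1@3 c2@8, authorship 11...22...
After op 4 (insert('q')): buffer="rycqomryuqiu" (len 12), cursors c1@4 c2@10, authorship 11.1..22.2..
After op 5 (move_left): buffer="rycqomryuqiu" (len 12), cursors c1@3 c2@9, authorship 11.1..22.2..
After op 6 (move_left): buffer="rycqomryuqiu" (len 12), cursors c1@2 c2@8, authorship 11.1..22.2..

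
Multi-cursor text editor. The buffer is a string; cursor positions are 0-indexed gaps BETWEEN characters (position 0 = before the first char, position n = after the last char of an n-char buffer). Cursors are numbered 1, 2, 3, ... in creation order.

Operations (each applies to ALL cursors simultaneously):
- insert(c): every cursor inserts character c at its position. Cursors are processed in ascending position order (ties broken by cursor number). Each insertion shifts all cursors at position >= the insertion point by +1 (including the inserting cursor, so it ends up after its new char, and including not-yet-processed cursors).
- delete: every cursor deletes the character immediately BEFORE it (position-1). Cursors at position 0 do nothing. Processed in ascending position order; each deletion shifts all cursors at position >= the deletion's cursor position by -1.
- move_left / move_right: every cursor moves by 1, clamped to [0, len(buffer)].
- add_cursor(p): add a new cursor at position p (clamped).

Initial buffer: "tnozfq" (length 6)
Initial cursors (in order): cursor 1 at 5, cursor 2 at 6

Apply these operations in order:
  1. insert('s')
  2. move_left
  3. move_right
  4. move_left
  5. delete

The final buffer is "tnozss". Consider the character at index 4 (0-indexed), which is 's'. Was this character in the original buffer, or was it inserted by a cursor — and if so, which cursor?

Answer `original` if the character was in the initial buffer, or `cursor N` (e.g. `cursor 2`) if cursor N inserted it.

Answer: cursor 1

Derivation:
After op 1 (insert('s')): buffer="tnozfsqs" (len 8), cursors c1@6 c2@8, authorship .....1.2
After op 2 (move_left): buffer="tnozfsqs" (len 8), cursors c1@5 c2@7, authorship .....1.2
After op 3 (move_right): buffer="tnozfsqs" (len 8), cursors c1@6 c2@8, authorship .....1.2
After op 4 (move_left): buffer="tnozfsqs" (len 8), cursors c1@5 c2@7, authorship .....1.2
After op 5 (delete): buffer="tnozss" (len 6), cursors c1@4 c2@5, authorship ....12
Authorship (.=original, N=cursor N): . . . . 1 2
Index 4: author = 1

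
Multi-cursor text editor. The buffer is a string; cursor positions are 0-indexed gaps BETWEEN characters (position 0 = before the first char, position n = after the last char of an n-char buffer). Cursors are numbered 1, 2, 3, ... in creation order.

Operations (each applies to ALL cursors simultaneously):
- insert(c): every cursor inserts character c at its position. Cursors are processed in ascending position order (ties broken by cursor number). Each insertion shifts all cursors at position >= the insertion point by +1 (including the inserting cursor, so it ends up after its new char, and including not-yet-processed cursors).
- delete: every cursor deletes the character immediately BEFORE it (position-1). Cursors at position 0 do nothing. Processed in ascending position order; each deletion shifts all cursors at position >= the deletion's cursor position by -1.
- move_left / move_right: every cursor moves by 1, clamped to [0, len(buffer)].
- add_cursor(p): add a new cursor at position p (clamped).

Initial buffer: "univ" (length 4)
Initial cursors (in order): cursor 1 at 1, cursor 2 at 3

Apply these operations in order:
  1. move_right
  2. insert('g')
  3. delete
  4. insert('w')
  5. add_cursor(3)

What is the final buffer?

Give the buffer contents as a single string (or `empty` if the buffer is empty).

After op 1 (move_right): buffer="univ" (len 4), cursors c1@2 c2@4, authorship ....
After op 2 (insert('g')): buffer="ungivg" (len 6), cursors c1@3 c2@6, authorship ..1..2
After op 3 (delete): buffer="univ" (len 4), cursors c1@2 c2@4, authorship ....
After op 4 (insert('w')): buffer="unwivw" (len 6), cursors c1@3 c2@6, authorship ..1..2
After op 5 (add_cursor(3)): buffer="unwivw" (len 6), cursors c1@3 c3@3 c2@6, authorship ..1..2

Answer: unwivw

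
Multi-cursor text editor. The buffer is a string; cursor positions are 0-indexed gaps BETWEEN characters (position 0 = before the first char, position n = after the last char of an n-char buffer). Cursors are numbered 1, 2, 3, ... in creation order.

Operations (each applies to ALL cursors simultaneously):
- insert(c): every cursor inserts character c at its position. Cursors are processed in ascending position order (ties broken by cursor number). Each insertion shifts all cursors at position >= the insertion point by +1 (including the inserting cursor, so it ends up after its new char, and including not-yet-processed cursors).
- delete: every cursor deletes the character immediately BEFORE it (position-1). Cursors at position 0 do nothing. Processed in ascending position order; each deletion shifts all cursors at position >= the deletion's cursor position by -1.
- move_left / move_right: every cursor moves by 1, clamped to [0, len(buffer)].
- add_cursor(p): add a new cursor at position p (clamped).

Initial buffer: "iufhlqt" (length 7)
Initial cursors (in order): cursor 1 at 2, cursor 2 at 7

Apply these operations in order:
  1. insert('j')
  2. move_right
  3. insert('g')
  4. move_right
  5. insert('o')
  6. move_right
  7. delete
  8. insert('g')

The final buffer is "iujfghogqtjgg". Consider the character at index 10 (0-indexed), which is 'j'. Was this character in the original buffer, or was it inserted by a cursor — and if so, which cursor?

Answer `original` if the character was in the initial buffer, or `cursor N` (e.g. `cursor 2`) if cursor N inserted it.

Answer: cursor 2

Derivation:
After op 1 (insert('j')): buffer="iujfhlqtj" (len 9), cursors c1@3 c2@9, authorship ..1.....2
After op 2 (move_right): buffer="iujfhlqtj" (len 9), cursors c1@4 c2@9, authorship ..1.....2
After op 3 (insert('g')): buffer="iujfghlqtjg" (len 11), cursors c1@5 c2@11, authorship ..1.1....22
After op 4 (move_right): buffer="iujfghlqtjg" (len 11), cursors c1@6 c2@11, authorship ..1.1....22
After op 5 (insert('o')): buffer="iujfgholqtjgo" (len 13), cursors c1@7 c2@13, authorship ..1.1.1...222
After op 6 (move_right): buffer="iujfgholqtjgo" (len 13), cursors c1@8 c2@13, authorship ..1.1.1...222
After op 7 (delete): buffer="iujfghoqtjg" (len 11), cursors c1@7 c2@11, authorship ..1.1.1..22
After op 8 (insert('g')): buffer="iujfghogqtjgg" (len 13), cursors c1@8 c2@13, authorship ..1.1.11..222
Authorship (.=original, N=cursor N): . . 1 . 1 . 1 1 . . 2 2 2
Index 10: author = 2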